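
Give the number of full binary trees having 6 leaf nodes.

42

A full binary tree with L leaves has L−1 internal nodes and is counted by C_{L−1}; L = 6 gives C_5.
C_5 = C_4 · 2(2·4+1)/(4+2) = 14 · 18/6 = 42.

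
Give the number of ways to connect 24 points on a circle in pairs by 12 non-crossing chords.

Pairing 24 circle points by 12 non-crossing chords gives C_12 matchings.
C_12 = C(24,12)/13 = 2704156/13 = 208012.

208012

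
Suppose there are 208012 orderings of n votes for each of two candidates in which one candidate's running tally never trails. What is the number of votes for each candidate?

Such ballot sequences with n votes each are counted by C_n. Since C_12 = 208012, the index is 12.

12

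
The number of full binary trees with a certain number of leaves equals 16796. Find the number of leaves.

11

Full binary trees with L leaves are counted by C_{L−1}. Since C_10 = 16796, the index is 10.
So the index is 10, and the number of leaves is 10 + 1 = 11.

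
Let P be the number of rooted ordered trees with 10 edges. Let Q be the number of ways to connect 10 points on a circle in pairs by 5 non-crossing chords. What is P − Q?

A rooted plane tree with 10 edges has 11 nodes, and the count is C_10. So P = C_10 = 16796.
Pairing 10 circle points by 5 non-crossing chords gives C_5 matchings. So Q = C_5 = 42.
P − Q = 16796 − 42 = 16754.

16754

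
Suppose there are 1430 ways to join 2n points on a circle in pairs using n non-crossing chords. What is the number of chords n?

8

Non-crossing pairings of 2n points on a circle are counted by C_n, and C_8 = 1430.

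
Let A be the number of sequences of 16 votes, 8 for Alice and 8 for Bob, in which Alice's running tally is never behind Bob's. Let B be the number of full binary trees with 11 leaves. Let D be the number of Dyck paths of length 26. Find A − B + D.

727534

Ballot sequences with n votes each where one side never trails are Dyck words, counted by C_n; here n = 8. So A = C_8 = 1430.
A full binary tree with L leaves has L−1 internal nodes and is counted by C_{L−1}; L = 11 gives C_10. So B = C_10 = 16796.
Paths of 13 up- and 13 down-steps that never dip below the axis are Dyck paths; their count is C_13. So D = C_13 = 742900.
A − B + D = 1430 − 16796 + 742900 = 727534.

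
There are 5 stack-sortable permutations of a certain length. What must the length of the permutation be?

3

Stack-sortable permutations of [n] are counted by C_n, and C_3 = 5.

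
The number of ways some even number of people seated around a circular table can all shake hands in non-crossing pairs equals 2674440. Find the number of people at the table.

Non-crossing handshake pairings of 2n people are counted by C_n, and C_14 = 2674440.
So n = 14, and there are 2n = 28 people.

28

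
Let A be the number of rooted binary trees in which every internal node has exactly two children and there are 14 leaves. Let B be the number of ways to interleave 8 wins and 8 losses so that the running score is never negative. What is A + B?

A full binary tree with L leaves has L−1 internal nodes and is counted by C_{L−1}; L = 14 gives C_13. So A = C_13 = 742900.
Ballot sequences with n votes each where one side never trails are Dyck words, counted by C_n; here n = 8. So B = C_8 = 1430.
A + B = 742900 + 1430 = 744330.

744330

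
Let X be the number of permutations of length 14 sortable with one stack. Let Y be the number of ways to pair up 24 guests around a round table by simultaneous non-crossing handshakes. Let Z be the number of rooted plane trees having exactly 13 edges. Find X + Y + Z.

3625352

By Knuth's characterisation, the stack-sortable permutations of length 14 are the 231-avoiders, numbering C_14. So X = C_14 = 2674440.
Non-crossing handshake pairings of 2n people are counted by C_n; 24 people gives n = 12. So Y = C_12 = 208012.
A rooted plane tree with 13 edges has 14 nodes, and the count is C_13. So Z = C_13 = 742900.
X + Y + Z = 2674440 + 208012 + 742900 = 3625352.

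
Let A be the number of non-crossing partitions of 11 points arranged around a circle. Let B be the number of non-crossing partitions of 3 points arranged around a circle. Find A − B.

58781

Non-crossing partitions of an n-element set are counted by C_n; here n = 11. So A = C_11 = 58786.
Non-crossing partitions of an n-element set are counted by C_n; here n = 3. So B = C_3 = 5.
A − B = 58786 − 5 = 58781.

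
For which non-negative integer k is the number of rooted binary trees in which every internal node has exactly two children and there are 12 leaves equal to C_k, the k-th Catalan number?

11

A full binary tree with L leaves has L−1 internal nodes and is counted by C_{L−1}; L = 12 gives C_11.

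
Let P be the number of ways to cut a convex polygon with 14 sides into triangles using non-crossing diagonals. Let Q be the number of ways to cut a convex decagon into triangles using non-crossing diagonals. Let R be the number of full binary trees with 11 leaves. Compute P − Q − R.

Triangulations of a convex m-gon are counted by C_{m−2}; with m = 14 this is C_12. So P = C_12 = 208012.
Triangulations of a convex m-gon are counted by C_{m−2}; with m = 10 this is C_8. So Q = C_8 = 1430.
A full binary tree with L leaves has L−1 internal nodes and is counted by C_{L−1}; L = 11 gives C_10. So R = C_10 = 16796.
P − Q − R = 208012 − 1430 − 16796 = 189786.

189786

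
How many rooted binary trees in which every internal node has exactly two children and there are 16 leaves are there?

A full binary tree with L leaves has L−1 internal nodes and is counted by C_{L−1}; L = 16 gives C_15.
C_15 = C(30,15)/16 = 155117520/16 = 9694845.

9694845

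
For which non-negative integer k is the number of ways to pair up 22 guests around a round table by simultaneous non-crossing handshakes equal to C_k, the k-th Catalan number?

Non-crossing handshake pairings of 2n people are counted by C_n; 22 people gives n = 11.

11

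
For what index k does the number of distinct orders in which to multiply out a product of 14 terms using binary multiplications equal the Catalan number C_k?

13

Ways to associate a product of 14 factors correspond to binary trees on 14 leaves, so the count is C_13.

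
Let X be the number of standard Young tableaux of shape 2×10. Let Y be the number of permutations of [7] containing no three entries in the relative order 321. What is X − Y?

Standard Young tableaux of shape 2×n are counted by C_n; here n = 10. So X = C_10 = 16796.
For any fixed pattern of length 3, the pattern-avoiding permutations of [7] number C_7. So Y = C_7 = 429.
X − Y = 16796 − 429 = 16367.

16367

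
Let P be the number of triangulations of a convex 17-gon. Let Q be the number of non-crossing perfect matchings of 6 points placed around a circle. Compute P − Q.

Triangulations of a convex m-gon are counted by C_{m−2}; with m = 17 this is C_15. So P = C_15 = 9694845.
Pairing 6 circle points by 3 non-crossing chords gives C_3 matchings. So Q = C_3 = 5.
P − Q = 9694845 − 5 = 9694840.

9694840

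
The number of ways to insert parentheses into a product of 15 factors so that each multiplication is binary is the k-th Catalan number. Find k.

14

Parenthesizations of m factors correspond to full binary trees with m leaves, counted by C_{m−1}; m = 15 gives C_14.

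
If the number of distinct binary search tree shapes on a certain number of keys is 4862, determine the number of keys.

Binary search tree shapes on n keys are counted by C_n; 4862 = C_9.

9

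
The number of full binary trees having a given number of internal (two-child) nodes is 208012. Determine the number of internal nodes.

Full binary trees with n internal nodes are counted by C_n. Since C_12 = 208012, the index is 12.

12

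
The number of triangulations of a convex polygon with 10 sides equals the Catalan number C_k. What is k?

Triangulations of a convex m-gon are counted by C_{m−2}; with m = 10 this is C_8.

8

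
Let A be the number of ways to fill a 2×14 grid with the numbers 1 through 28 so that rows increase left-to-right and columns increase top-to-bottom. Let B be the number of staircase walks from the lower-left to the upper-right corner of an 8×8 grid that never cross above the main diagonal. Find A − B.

2673010

By the hook-length formula (or a Dyck-path bijection), SYT of shape 2×14 number C_14. So A = C_14 = 2674440.
Sub-diagonal monotone paths from (0,0) to (8,8) biject with Dyck paths of semilength 8, giving C_8. So B = C_8 = 1430.
A − B = 2674440 − 1430 = 2673010.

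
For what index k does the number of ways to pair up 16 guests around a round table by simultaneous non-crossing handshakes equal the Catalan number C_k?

8

With 16 = 2·8 people, non-crossing handshake pairings are non-crossing perfect matchings on a circle, counted by C_8.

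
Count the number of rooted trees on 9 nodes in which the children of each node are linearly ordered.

1430

Rooted ordered (plane) trees on m nodes have m−1 edges and are counted by C_{m−1}; m = 9 gives C_8.
C_8 = C(16,8)/9 = 12870/9 = 1430.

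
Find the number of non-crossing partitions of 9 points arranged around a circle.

4862

The non-crossing partitions of [9] form a lattice of size C_9.
C_9 = 4862.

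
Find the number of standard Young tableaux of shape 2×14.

2674440

By the hook-length formula (or a Dyck-path bijection), SYT of shape 2×14 number C_14.
C_14 = 2674440.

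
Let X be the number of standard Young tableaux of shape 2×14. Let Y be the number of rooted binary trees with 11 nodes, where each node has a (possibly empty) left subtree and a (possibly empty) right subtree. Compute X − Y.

By the hook-length formula (or a Dyck-path bijection), SYT of shape 2×14 number C_14. So X = C_14 = 2674440.
Rooted binary trees with 11 nodes (each child slot possibly empty) number C_11. So Y = C_11 = 58786.
X − Y = 2674440 − 58786 = 2615654.

2615654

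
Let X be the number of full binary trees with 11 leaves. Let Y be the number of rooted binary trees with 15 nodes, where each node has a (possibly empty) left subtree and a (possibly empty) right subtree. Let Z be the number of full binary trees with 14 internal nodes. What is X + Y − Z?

7037201

A full binary tree with L leaves has L−1 internal nodes and is counted by C_{L−1}; L = 11 gives C_10. So X = C_10 = 16796.
Rooted binary trees with 15 nodes (each child slot possibly empty) number C_15. So Y = C_15 = 9694845.
The number of full binary trees on 14 internal nodes is the Catalan number C_14. So Z = C_14 = 2674440.
X + Y − Z = 16796 + 9694845 − 2674440 = 7037201.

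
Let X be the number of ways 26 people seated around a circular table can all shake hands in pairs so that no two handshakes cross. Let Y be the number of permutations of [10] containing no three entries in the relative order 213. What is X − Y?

726104

Non-crossing handshake pairings of 2n people are counted by C_n; 26 people gives n = 13. So X = C_13 = 742900.
Permutations of [n] avoiding any single length-3 pattern are counted by C_n; here n = 10. So Y = C_10 = 16796.
X − Y = 742900 − 16796 = 726104.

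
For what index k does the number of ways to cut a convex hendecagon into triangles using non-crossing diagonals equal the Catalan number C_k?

9

The number of triangulations of an 11-gon is the Catalan number C_9 (index = sides − 2).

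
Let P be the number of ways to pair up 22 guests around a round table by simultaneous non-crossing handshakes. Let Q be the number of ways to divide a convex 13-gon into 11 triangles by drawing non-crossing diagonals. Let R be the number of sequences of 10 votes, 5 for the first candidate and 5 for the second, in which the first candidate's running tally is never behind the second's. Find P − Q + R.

42

Non-crossing handshake pairings of 2n people are counted by C_n; 22 people gives n = 11. So P = C_11 = 58786.
The number of triangulations of a 13-gon is the Catalan number C_11 (index = sides − 2). So Q = C_11 = 58786.
Ballot sequences with n votes each where one side never trails are Dyck words, counted by C_n; here n = 5. So R = C_5 = 42.
P − Q + R = 58786 − 58786 + 42 = 42.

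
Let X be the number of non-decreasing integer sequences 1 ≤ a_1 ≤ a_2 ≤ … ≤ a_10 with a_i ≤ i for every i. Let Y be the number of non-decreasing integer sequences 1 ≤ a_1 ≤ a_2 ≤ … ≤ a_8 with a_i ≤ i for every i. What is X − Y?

Weakly increasing sequences with a_i ≤ i biject with Dyck paths of semilength 10, so there are C_10. So X = C_10 = 16796.
Weakly increasing sequences with a_i ≤ i biject with Dyck paths of semilength 8, so there are C_8. So Y = C_8 = 1430.
X − Y = 16796 − 1430 = 15366.

15366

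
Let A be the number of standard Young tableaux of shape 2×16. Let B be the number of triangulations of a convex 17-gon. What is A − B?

25662825

Standard Young tableaux of shape 2×n are counted by C_n; here n = 16. So A = C_16 = 35357670.
A convex 17-gon is triangulated into 15 triangles, and the number of such triangulations is the Catalan number C_{17−2} = C_15. So B = C_15 = 9694845.
A − B = 35357670 − 9694845 = 25662825.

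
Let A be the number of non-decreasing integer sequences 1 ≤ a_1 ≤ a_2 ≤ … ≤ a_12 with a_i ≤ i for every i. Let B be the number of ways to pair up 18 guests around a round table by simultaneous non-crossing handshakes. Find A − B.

203150

Such sub-staircase sequences of length n are counted by C_n; here n = 12. So A = C_12 = 208012.
Non-crossing handshake pairings of 2n people are counted by C_n; 18 people gives n = 9. So B = C_9 = 4862.
A − B = 208012 − 4862 = 203150.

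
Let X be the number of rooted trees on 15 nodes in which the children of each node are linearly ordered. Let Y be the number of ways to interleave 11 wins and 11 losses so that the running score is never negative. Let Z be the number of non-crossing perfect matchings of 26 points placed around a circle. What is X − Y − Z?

A rooted plane tree on 15 nodes has 14 edges, and such trees are counted by C_14. So X = C_14 = 2674440.
Ballot sequences with n votes each where one side never trails are Dyck words, counted by C_n; here n = 11. So Y = C_11 = 58786.
Non-crossing perfect matchings of 2n points on a circle are counted by C_n; with 26 points, n = 13. So Z = C_13 = 742900.
X − Y − Z = 2674440 − 58786 − 742900 = 1872754.

1872754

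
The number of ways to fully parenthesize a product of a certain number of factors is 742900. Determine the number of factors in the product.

14

Parenthesizations of m factors are counted by C_{m−1}. Since C_13 = 742900, the index is 13.
So the index is 13, and the number of factors is 13 + 1 = 14.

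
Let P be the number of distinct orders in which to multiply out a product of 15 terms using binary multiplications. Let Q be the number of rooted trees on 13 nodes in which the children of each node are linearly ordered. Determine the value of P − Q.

Ways to associate a product of 15 factors correspond to binary trees on 15 leaves, so the count is C_14. So P = C_14 = 2674440.
Rooted ordered (plane) trees on m nodes have m−1 edges and are counted by C_{m−1}; m = 13 gives C_12. So Q = C_12 = 208012.
P − Q = 2674440 − 208012 = 2466428.

2466428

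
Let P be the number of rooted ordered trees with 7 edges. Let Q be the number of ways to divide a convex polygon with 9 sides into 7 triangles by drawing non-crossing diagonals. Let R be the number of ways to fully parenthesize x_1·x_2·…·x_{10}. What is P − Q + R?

Rooted ordered trees with n edges are counted by C_n; here n = 7. So P = C_7 = 429.
Triangulations of a convex m-gon are counted by C_{m−2}; with m = 9 this is C_7. So Q = C_7 = 429.
Parenthesizations of m factors correspond to full binary trees with m leaves, counted by C_{m−1}; m = 10 gives C_9. So R = C_9 = 4862.
P − Q + R = 429 − 429 + 4862 = 4862.

4862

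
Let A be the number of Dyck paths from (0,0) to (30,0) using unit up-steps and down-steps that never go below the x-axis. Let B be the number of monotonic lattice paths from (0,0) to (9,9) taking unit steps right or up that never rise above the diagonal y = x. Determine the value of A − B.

Dyck paths of semilength n (length 2n) are counted by C_n; here n = 15. So A = C_15 = 9694845.
Sub-diagonal monotone paths from (0,0) to (9,9) biject with Dyck paths of semilength 9, giving C_9. So B = C_9 = 4862.
A − B = 9694845 − 4862 = 9689983.

9689983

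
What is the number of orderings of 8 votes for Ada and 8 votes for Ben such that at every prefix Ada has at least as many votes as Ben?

Ballot sequences with n votes each where one side never trails are Dyck words, counted by C_n; here n = 8.
C_8 = C_7 · 2(2·7+1)/(7+2) = 429 · 30/9 = 1430.

1430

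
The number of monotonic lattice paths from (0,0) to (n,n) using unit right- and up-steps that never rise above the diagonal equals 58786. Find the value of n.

11

Such diagonal-avoiding paths in an n×n grid are counted by C_n; 58786 = C_11.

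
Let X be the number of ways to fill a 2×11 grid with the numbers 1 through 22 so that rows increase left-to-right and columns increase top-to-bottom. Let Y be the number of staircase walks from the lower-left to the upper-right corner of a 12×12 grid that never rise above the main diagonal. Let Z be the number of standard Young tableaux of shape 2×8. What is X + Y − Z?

By the hook-length formula (or a Dyck-path bijection), SYT of shape 2×11 number C_11. So X = C_11 = 58786.
Monotone paths in an n×n grid that stay weakly below the diagonal are counted by C_n; here n = 12. So Y = C_12 = 208012.
By the hook-length formula (or a Dyck-path bijection), SYT of shape 2×8 number C_8. So Z = C_8 = 1430.
X + Y − Z = 58786 + 208012 − 1430 = 265368.

265368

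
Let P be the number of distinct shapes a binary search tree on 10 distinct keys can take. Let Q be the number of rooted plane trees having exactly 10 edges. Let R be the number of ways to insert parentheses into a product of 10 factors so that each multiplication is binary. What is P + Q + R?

38454

There are C_n binary search tree shapes on n keys; with n = 10 that is C_10. So P = C_10 = 16796.
A rooted plane tree with 10 edges has 11 nodes, and the count is C_10. So Q = C_10 = 16796.
Parenthesizations of m factors correspond to full binary trees with m leaves, counted by C_{m−1}; m = 10 gives C_9. So R = C_9 = 4862.
P + Q + R = 16796 + 16796 + 4862 = 38454.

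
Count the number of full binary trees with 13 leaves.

A full binary tree with L leaves has L−1 internal nodes and is counted by C_{L−1}; L = 13 gives C_12.
C_12 = C(24,12)/13 = 2704156/13 = 208012.

208012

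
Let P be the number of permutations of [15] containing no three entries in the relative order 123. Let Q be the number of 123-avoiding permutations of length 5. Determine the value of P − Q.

Permutations of [n] avoiding any single length-3 pattern are counted by C_n; here n = 15. So P = C_15 = 9694845.
Permutations of [n] avoiding any single length-3 pattern are counted by C_n; here n = 5. So Q = C_5 = 42.
P − Q = 9694845 − 42 = 9694803.

9694803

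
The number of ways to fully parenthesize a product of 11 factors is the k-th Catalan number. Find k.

10

Ways to associate a product of 11 factors correspond to binary trees on 11 leaves, so the count is C_10.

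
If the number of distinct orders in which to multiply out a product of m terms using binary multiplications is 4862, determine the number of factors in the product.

10

Parenthesizations of m factors are counted by C_{m−1}. Since C_9 = 4862, the index is 9.
So the index is 9, and the number of factors is 9 + 1 = 10.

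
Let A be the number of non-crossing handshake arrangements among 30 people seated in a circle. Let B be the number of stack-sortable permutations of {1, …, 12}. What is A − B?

9486833

With 30 = 2·15 people, non-crossing handshake pairings are non-crossing perfect matchings on a circle, counted by C_15. So A = C_15 = 9694845.
Stack-sortable permutations are exactly the 231-avoiding ones, counted by C_n; here n = 12. So B = C_12 = 208012.
A − B = 9694845 − 208012 = 9486833.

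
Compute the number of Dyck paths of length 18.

Dyck paths of semilength n (length 2n) are counted by C_n; here n = 9.
C_9 = C(18,9)/10 = 48620/10 = 4862.

4862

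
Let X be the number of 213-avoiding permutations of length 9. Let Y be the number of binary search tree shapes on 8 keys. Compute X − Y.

3432

For any fixed pattern of length 3, the pattern-avoiding permutations of [9] number C_9. So X = C_9 = 4862.
Rooted binary trees with 8 nodes (each child slot possibly empty) number C_8. So Y = C_8 = 1430.
X − Y = 4862 − 1430 = 3432.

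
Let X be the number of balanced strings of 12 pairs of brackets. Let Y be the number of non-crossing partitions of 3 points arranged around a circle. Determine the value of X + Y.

With 12 pairs the number of balanced bracket strings is the Catalan number C_12. So X = C_12 = 208012.
Non-crossing partitions of an n-element set are counted by C_n; here n = 3. So Y = C_3 = 5.
X + Y = 208012 + 5 = 208017.

208017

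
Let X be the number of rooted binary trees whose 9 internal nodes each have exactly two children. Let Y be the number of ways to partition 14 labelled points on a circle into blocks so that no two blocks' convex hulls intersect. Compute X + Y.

Full binary trees with n internal nodes are counted by C_n; here n = 9. So X = C_9 = 4862.
Non-crossing partitions of an n-element set are counted by C_n; here n = 14. So Y = C_14 = 2674440.
X + Y = 4862 + 2674440 = 2679302.

2679302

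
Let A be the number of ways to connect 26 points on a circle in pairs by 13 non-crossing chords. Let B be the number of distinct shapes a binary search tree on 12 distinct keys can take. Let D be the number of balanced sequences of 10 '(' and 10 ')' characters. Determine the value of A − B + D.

551684

Pairing 26 circle points by 13 non-crossing chords gives C_13 matchings. So A = C_13 = 742900.
There are C_n binary search tree shapes on n keys; with n = 12 that is C_12. So B = C_12 = 208012.
Balanced strings of n pairs of brackets are counted by C_n; here n = 10. So D = C_10 = 16796.
A − B + D = 742900 − 208012 + 16796 = 551684.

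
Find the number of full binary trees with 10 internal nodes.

16796

Full binary trees with n internal nodes are counted by C_n; here n = 10.
C_10 = C_9 · 2(2·9+1)/(9+2) = 4862 · 38/11 = 16796.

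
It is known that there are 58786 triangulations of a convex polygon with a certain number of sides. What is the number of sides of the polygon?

13

Triangulations of a convex m-gon are counted by C_{m−2}. Since C_11 = 58786, the index is 11.
So m − 2 = 11, giving m = 13 sides.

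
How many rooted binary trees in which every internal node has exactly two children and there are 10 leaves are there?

4862

A full binary tree with L leaves has L−1 internal nodes and is counted by C_{L−1}; L = 10 gives C_9.
C_9 = 4862.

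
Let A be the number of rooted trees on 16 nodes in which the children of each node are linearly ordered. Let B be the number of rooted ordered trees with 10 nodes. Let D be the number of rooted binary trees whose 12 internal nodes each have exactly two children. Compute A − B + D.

9897995

A rooted plane tree on 16 nodes has 15 edges, and such trees are counted by C_15. So A = C_15 = 9694845.
Rooted ordered (plane) trees on m nodes have m−1 edges and are counted by C_{m−1}; m = 10 gives C_9. So B = C_9 = 4862.
The number of full binary trees on 12 internal nodes is the Catalan number C_12. So D = C_12 = 208012.
A − B + D = 9694845 − 4862 + 208012 = 9897995.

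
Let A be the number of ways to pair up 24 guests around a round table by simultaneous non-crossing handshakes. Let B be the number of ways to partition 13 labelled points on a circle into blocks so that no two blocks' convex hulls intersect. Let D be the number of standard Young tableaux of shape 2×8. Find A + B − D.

With 24 = 2·12 people, non-crossing handshake pairings are non-crossing perfect matchings on a circle, counted by C_12. So A = C_12 = 208012.
Non-crossing partitions of an n-element set are counted by C_n; here n = 13. So B = C_13 = 742900.
By the hook-length formula (or a Dyck-path bijection), SYT of shape 2×8 number C_8. So D = C_8 = 1430.
A + B − D = 208012 + 742900 − 1430 = 949482.

949482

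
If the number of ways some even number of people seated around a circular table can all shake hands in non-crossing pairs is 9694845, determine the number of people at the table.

30

Non-crossing handshake pairings of 2n people are counted by C_n. Since C_15 = 9694845, the index is 15.
So n = 15, and there are 2n = 30 people.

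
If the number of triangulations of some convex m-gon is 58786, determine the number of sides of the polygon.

Triangulations of a convex m-gon are counted by C_{m−2}, and C_11 = 58786.
So m − 2 = 11, giving m = 13 sides.

13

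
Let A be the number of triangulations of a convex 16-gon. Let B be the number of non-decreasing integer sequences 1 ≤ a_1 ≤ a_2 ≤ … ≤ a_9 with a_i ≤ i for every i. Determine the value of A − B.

The number of triangulations of a 16-gon is the Catalan number C_14 (index = sides − 2). So A = C_14 = 2674440.
Such sub-staircase sequences of length n are counted by C_n; here n = 9. So B = C_9 = 4862.
A − B = 2674440 − 4862 = 2669578.

2669578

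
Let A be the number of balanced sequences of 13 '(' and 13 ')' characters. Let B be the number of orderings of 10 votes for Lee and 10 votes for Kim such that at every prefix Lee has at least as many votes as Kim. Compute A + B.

759696

A balanced arrangement of 13 bracket pairs is a Dyck word of semilength 13, so the count is C_13. So A = C_13 = 742900.
Ballot sequences with n votes each where one side never trails are Dyck words, counted by C_n; here n = 10. So B = C_10 = 16796.
A + B = 742900 + 16796 = 759696.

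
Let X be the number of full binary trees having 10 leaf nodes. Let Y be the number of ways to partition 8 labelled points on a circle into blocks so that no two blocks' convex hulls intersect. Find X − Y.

A full binary tree with L leaves has L−1 internal nodes and is counted by C_{L−1}; L = 10 gives C_9. So X = C_9 = 4862.
Non-crossing partitions of an n-element set are counted by C_n; here n = 8. So Y = C_8 = 1430.
X − Y = 4862 − 1430 = 3432.

3432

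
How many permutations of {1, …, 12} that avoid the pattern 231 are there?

For any fixed pattern of length 3, the pattern-avoiding permutations of [12] number C_12.
C_12 = C(24,12)/13 = 2704156/13 = 208012.

208012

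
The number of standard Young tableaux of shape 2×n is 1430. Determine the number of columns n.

8

Standard Young tableaux of shape 2×n are counted by C_n; 1430 = C_8.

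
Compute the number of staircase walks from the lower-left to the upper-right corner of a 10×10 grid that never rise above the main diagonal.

16796

Sub-diagonal monotone paths from (0,0) to (10,10) biject with Dyck paths of semilength 10, giving C_10.
C_10 = C(20,10)/11 = 184756/11 = 16796.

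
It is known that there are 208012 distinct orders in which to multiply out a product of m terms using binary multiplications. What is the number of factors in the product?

Parenthesizations of m factors are counted by C_{m−1}, and C_12 = 208012.
So the index is 12, and the number of factors is 12 + 1 = 13.

13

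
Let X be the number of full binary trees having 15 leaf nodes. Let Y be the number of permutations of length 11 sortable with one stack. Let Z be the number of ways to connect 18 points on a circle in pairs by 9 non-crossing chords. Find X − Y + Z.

2620516

Full binary trees with 15 leaves have 15−1 = 14 internal nodes, so there are C_14 of them. So X = C_14 = 2674440.
By Knuth's characterisation, the stack-sortable permutations of length 11 are the 231-avoiders, numbering C_11. So Y = C_11 = 58786.
Non-crossing perfect matchings of 2n points on a circle are counted by C_n; with 18 points, n = 9. So Z = C_9 = 4862.
X − Y + Z = 2674440 − 58786 + 4862 = 2620516.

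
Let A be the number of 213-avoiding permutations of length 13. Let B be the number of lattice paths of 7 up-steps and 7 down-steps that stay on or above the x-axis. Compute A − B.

Permutations of [n] avoiding any single length-3 pattern are counted by C_n; here n = 13. So A = C_13 = 742900.
Paths of 7 up- and 7 down-steps that never dip below the axis are Dyck paths; their count is C_7. So B = C_7 = 429.
A − B = 742900 − 429 = 742471.

742471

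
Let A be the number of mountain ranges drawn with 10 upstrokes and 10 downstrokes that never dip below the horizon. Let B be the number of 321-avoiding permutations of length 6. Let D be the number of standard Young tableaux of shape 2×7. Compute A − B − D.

16235

A Dyck path with 10 up-steps and 10 down-steps has semilength 10, so there are C_10 of them. So A = C_10 = 16796.
For any fixed pattern of length 3, the pattern-avoiding permutations of [6] number C_6. So B = C_6 = 132.
By the hook-length formula (or a Dyck-path bijection), SYT of shape 2×7 number C_7. So D = C_7 = 429.
A − B − D = 16796 − 132 − 429 = 16235.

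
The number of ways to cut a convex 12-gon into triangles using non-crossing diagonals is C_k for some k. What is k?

10

A convex 12-gon is triangulated into 10 triangles, and the number of such triangulations is the Catalan number C_{12−2} = C_10.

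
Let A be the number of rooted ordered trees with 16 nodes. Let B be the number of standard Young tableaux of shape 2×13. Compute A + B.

10437745

Rooted ordered (plane) trees on m nodes have m−1 edges and are counted by C_{m−1}; m = 16 gives C_15. So A = C_15 = 9694845.
By the hook-length formula (or a Dyck-path bijection), SYT of shape 2×13 number C_13. So B = C_13 = 742900.
A + B = 9694845 + 742900 = 10437745.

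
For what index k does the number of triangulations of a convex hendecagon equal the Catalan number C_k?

Triangulations of a convex m-gon are counted by C_{m−2}; with m = 11 this is C_9.

9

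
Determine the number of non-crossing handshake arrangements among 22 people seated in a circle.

58786

With 22 = 2·11 people, non-crossing handshake pairings are non-crossing perfect matchings on a circle, counted by C_11.
C_11 = C(22,11)/12 = 705432/12 = 58786.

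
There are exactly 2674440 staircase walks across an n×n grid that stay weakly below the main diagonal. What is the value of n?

14

Such diagonal-avoiding paths in an n×n grid are counted by C_n, and C_14 = 2674440.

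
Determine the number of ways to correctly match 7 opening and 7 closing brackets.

Balanced strings of n pairs of brackets are counted by C_n; here n = 7.
C_7 = C(14,7)/8 = 3432/8 = 429.

429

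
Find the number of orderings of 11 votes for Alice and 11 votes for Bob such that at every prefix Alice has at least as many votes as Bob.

58786

Reading a vote for the leader as '(' and for the other as ')' turns such a sequence into a balanced string of 11 pairs, so the count is C_11.
C_11 = C(22,11)/12 = 705432/12 = 58786.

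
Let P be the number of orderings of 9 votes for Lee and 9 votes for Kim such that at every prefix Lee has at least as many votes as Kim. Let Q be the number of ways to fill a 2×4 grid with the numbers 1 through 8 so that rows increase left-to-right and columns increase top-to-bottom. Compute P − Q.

4848

Reading a vote for the leader as '(' and for the other as ')' turns such a sequence into a balanced string of 9 pairs, so the count is C_9. So P = C_9 = 4862.
Standard Young tableaux of shape 2×n are counted by C_n; here n = 4. So Q = C_4 = 14.
P − Q = 4862 − 14 = 4848.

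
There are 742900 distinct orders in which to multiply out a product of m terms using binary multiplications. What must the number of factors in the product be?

Parenthesizations of m factors are counted by C_{m−1}. The Catalan number equal to 742900 is C_13.
So the index is 13, and the number of factors is 13 + 1 = 14.

14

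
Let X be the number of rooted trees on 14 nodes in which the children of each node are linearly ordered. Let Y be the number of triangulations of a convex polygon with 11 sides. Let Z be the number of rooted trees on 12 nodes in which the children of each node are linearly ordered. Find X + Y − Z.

A rooted plane tree on 14 nodes has 13 edges, and such trees are counted by C_13. So X = C_13 = 742900.
A convex 11-gon is triangulated into 9 triangles, and the number of such triangulations is the Catalan number C_{11−2} = C_9. So Y = C_9 = 4862.
A rooted plane tree on 12 nodes has 11 edges, and such trees are counted by C_11. So Z = C_11 = 58786.
X + Y − Z = 742900 + 4862 − 58786 = 688976.

688976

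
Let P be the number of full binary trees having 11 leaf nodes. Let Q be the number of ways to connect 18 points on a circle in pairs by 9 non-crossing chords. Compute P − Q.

A full binary tree with L leaves has L−1 internal nodes and is counted by C_{L−1}; L = 11 gives C_10. So P = C_10 = 16796.
Non-crossing perfect matchings of 2n points on a circle are counted by C_n; with 18 points, n = 9. So Q = C_9 = 4862.
P − Q = 16796 − 4862 = 11934.

11934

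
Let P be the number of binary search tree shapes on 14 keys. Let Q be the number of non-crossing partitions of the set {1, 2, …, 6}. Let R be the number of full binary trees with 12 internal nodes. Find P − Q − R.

There are C_n binary search tree shapes on n keys; with n = 14 that is C_14. So P = C_14 = 2674440.
The non-crossing partitions of [6] form a lattice of size C_6. So Q = C_6 = 132.
The number of full binary trees on 12 internal nodes is the Catalan number C_12. So R = C_12 = 208012.
P − Q − R = 2674440 − 132 − 208012 = 2466296.

2466296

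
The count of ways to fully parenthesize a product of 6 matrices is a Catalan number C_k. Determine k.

5

Parenthesizations of m factors correspond to full binary trees with m leaves, counted by C_{m−1}; m = 6 gives C_5.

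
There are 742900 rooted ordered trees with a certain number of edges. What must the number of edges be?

13

Rooted ordered trees with n edges are counted by C_n. The Catalan number equal to 742900 is C_13.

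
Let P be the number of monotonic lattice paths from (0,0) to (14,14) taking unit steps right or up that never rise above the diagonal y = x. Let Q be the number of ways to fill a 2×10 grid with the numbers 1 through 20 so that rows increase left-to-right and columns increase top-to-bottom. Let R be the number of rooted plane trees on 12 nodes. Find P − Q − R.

2598858

Monotone paths in an n×n grid that stay weakly below the diagonal are counted by C_n; here n = 14. So P = C_14 = 2674440.
Standard Young tableaux of shape 2×n are counted by C_n; here n = 10. So Q = C_10 = 16796.
A rooted plane tree on 12 nodes has 11 edges, and such trees are counted by C_11. So R = C_11 = 58786.
P − Q − R = 2674440 − 16796 − 58786 = 2598858.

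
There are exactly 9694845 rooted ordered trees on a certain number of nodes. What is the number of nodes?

16

Rooted ordered trees on m nodes are counted by C_{m−1}. Since C_15 = 9694845, the index is 15.
So the index is 15, and the number of nodes is 15 + 1 = 16.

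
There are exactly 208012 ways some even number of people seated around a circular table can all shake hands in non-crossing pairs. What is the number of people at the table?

24

Non-crossing handshake pairings of 2n people are counted by C_n. Since C_12 = 208012, the index is 12.
So n = 12, and there are 2n = 24 people.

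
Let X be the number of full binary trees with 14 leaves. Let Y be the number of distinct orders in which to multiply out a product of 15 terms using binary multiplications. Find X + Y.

Full binary trees with 14 leaves have 14−1 = 13 internal nodes, so there are C_13 of them. So X = C_13 = 742900.
Bracketing 15 factors into binary products is counted by C_{15−1} = C_14. So Y = C_14 = 2674440.
X + Y = 742900 + 2674440 = 3417340.

3417340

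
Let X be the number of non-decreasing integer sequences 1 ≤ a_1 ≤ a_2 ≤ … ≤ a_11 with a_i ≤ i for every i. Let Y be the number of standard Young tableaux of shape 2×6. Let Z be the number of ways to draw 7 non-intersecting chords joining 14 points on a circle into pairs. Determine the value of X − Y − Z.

Such sub-staircase sequences of length n are counted by C_n; here n = 11. So X = C_11 = 58786.
Standard Young tableaux of shape 2×n are counted by C_n; here n = 6. So Y = C_6 = 132.
Non-crossing perfect matchings of 2n points on a circle are counted by C_n; with 14 points, n = 7. So Z = C_7 = 429.
X − Y − Z = 58786 − 132 − 429 = 58225.

58225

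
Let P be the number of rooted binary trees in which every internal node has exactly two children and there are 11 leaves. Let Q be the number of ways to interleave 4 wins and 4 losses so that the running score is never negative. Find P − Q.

A full binary tree with L leaves has L−1 internal nodes and is counted by C_{L−1}; L = 11 gives C_10. So P = C_10 = 16796.
Reading a vote for the leader as '(' and for the other as ')' turns such a sequence into a balanced string of 4 pairs, so the count is C_4. So Q = C_4 = 14.
P − Q = 16796 − 14 = 16782.

16782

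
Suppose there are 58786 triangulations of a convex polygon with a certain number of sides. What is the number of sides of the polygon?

13

Triangulations of a convex m-gon are counted by C_{m−2}, and C_11 = 58786.
So m − 2 = 11, giving m = 13 sides.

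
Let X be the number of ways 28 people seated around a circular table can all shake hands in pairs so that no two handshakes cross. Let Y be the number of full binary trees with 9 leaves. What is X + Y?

With 28 = 2·14 people, non-crossing handshake pairings are non-crossing perfect matchings on a circle, counted by C_14. So X = C_14 = 2674440.
A full binary tree with L leaves has L−1 internal nodes and is counted by C_{L−1}; L = 9 gives C_8. So Y = C_8 = 1430.
X + Y = 2674440 + 1430 = 2675870.

2675870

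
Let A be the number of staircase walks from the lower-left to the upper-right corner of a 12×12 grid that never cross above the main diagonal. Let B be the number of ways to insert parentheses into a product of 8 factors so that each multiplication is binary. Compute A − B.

Monotone paths in an n×n grid that stay weakly below the diagonal are counted by C_n; here n = 12. So A = C_12 = 208012.
Ways to associate a product of 8 factors correspond to binary trees on 8 leaves, so the count is C_7. So B = C_7 = 429.
A − B = 208012 − 429 = 207583.

207583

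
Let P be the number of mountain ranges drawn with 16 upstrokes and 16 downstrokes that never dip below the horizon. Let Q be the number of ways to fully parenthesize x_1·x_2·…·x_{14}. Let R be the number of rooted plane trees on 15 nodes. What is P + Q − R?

Dyck paths of semilength n (length 2n) are counted by C_n; here n = 16. So P = C_16 = 35357670.
Bracketing 14 factors into binary products is counted by C_{14−1} = C_13. So Q = C_13 = 742900.
Rooted ordered (plane) trees on m nodes have m−1 edges and are counted by C_{m−1}; m = 15 gives C_14. So R = C_14 = 2674440.
P + Q − R = 35357670 + 742900 − 2674440 = 33426130.

33426130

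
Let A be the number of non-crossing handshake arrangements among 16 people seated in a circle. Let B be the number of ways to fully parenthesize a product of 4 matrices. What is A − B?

1425

With 16 = 2·8 people, non-crossing handshake pairings are non-crossing perfect matchings on a circle, counted by C_8. So A = C_8 = 1430.
Parenthesizations of m factors correspond to full binary trees with m leaves, counted by C_{m−1}; m = 4 gives C_3. So B = C_3 = 5.
A − B = 1430 − 5 = 1425.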